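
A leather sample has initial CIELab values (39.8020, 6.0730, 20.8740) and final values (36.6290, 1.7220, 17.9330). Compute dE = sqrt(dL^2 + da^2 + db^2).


dL = -3.1730, da = -4.3510, db = -2.9410
dE = sqrt((-3.1730)^2 + (-4.3510)^2 + (-2.9410)^2) = 6.1358


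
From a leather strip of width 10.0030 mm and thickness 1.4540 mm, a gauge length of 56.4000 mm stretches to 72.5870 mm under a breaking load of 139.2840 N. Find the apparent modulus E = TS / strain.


TS = F / (w * t) = 139.2840 / (10.0030 * 1.4540) = 9.5765 N/mm^2
strain = (Lf - L0) / L0 = (72.5870 - 56.4000) / 56.4000 = 0.2870
E = TS / strain = 9.5765 / 0.2870 = 33.3672 N/mm^2


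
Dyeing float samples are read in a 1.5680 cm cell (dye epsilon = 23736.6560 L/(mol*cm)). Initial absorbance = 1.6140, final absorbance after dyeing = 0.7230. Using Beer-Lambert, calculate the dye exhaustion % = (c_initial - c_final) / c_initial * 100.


c_initial = A_i / (epsilon * l) = 1.6140 / (23736.6560 * 1.5680) = 4.3365e-05 mol/L
c_final = A_f / (epsilon * l) = 0.7230 / (23736.6560 * 1.5680) = 1.9426e-05 mol/L
Exhaustion = (c_initial - c_final) / c_initial * 100 = (4.3365e-05 - 1.9426e-05) / 4.3365e-05 * 100 = 55.2045 %


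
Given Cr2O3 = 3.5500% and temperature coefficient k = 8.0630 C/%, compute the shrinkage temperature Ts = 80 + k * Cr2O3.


Formula: Ts = 80 + k * Cr2O3
Substituting: Ts = 80 + 8.0630 * 3.5500
Result: 108.6236 C


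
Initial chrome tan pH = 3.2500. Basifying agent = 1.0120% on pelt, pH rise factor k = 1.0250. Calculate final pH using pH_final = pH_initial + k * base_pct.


Formula: pH_final = pH_initial + k * base_pct
Substituting: pH_final = 3.2500 + 1.0250 * 1.0120
Result: 4.2873


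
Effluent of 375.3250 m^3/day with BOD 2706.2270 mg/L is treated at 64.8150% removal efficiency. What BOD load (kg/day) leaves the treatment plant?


Load_in = volume * conc / 1000 = 375.3250 * 2706.2270 / 1000 = 1015.7146 kg/day
Removed = Load_in * eff / 100 = 1015.7146 * 64.8150 / 100 = 658.3354 kg/day
Load_out = Load_in - Removed = 1015.7146 - 658.3354 = 357.3792 kg/day


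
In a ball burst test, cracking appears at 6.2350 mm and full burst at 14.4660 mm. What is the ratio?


Formula: Ratio = crack / burst
Substituting: Ratio = 6.2350 / 14.4660
Result: 0.4310


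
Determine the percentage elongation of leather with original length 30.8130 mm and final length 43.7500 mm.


Formula: Elongation = (Lf - L0) / L0 * 100
Substituting: Elongation = (43.7500 - 30.8130) / 30.8130 * 100
Result: 41.9855 %


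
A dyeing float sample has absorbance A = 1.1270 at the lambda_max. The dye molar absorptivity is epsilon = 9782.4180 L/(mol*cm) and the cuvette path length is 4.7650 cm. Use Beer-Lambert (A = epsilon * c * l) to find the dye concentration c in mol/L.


Formula: c = A / (epsilon * l)
Substituting: c = 1.1270 / (9782.4180 * 4.7650)
Result: 2.4178e-05 mol/L


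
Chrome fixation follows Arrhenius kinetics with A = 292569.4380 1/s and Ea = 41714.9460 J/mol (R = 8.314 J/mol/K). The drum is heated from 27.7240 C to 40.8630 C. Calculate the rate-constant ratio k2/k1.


T1 = 27.7240 + 273.15 = 300.8740 K; T2 = 40.8630 + 273.15 = 314.0130 K
k1 = A * exp(-Ea/(R*T1)) = 292569.4380 * exp(-41714.9460/(8.314*300.8740)) = 0.0167436 1/s
k2 = A * exp(-Ea/(R*T2)) = 292569.4380 * exp(-41714.9460/(8.314*314.0130)) = 0.0336423 1/s
k2/k1 = 0.0336423 / 0.0167436 = 2.0093


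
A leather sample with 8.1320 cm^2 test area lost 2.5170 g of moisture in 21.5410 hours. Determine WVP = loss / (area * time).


Formula: WVP = loss / (area * time)
Substituting: WVP = 2.5170 / (8.1320 * 21.5410)
Result: 0.0143688 g/(cm^2*hr)


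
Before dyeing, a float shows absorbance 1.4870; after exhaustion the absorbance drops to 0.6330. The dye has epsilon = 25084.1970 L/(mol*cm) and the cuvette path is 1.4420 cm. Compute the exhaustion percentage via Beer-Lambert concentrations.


c_initial = A_i / (epsilon * l) = 1.4870 / (25084.1970 * 1.4420) = 4.1110e-05 mol/L
c_final = A_f / (epsilon * l) = 0.6330 / (25084.1970 * 1.4420) = 1.7500e-05 mol/L
Exhaustion = (c_initial - c_final) / c_initial * 100 = (4.1110e-05 - 1.7500e-05) / 4.1110e-05 * 100 = 57.4311 %


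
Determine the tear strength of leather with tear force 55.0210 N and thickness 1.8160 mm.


Formula: Tear strength = force / thickness
Substituting: Tear strength = 55.0210 / 1.8160
Result: 30.2979 N/mm


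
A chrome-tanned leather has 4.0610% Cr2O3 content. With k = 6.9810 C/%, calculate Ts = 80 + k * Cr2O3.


Formula: Ts = 80 + k * Cr2O3
Substituting: Ts = 80 + 6.9810 * 4.0610
Result: 108.3498 C


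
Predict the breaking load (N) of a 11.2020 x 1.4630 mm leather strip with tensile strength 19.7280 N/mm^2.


Formula: F = TS * w * t
Substituting: F = 19.7280 * 11.2020 * 1.4630
Result: 323.3128 N


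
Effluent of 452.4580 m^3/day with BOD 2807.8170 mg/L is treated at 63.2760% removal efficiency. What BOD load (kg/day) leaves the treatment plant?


Load_in = volume * conc / 1000 = 452.4580 * 2807.8170 / 1000 = 1270.4193 kg/day
Removed = Load_in * eff / 100 = 1270.4193 * 63.2760 / 100 = 803.8705 kg/day
Load_out = Load_in - Removed = 1270.4193 - 803.8705 = 466.5488 kg/day


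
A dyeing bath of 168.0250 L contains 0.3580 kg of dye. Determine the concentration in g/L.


Formula: Conc = dye_mass(kg) / volume(L) * 1000
Substituting: Conc = 0.3580 / 168.0250 * 1000
Result: 2.1306 g/L


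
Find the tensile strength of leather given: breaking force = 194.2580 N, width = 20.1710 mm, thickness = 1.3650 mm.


Formula: TS = force / (width * thickness)
Substituting: TS = 194.2580 / (20.1710 * 1.3650)
Result: 7.0554 N/mm^2


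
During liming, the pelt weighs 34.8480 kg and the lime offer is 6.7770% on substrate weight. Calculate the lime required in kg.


Formula: Lime = substrate * pct / 100
Substituting: Lime = 34.8480 * 6.7770 / 100
Result: 2.3616 kg


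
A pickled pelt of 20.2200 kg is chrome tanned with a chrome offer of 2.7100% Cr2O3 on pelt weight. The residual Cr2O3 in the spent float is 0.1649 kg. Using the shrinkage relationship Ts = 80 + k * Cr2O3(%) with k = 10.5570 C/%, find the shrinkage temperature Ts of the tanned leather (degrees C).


Offered = pelt * offer_pct / 100 = 20.2200 * 2.7100 / 100 = 0.5480 kg
Uptake = offered - residual = 0.5480 - 0.1649 = 0.3831 kg
Cr2O3% on pelt = uptake / pelt * 100 = 0.3831 / 20.2200 * 100 = 1.8945 %
Ts = 80 + k * Cr2O3% = 80 + 10.5570 * 1.8945 = 99.9999 C


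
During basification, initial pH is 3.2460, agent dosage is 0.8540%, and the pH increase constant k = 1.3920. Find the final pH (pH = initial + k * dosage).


Formula: pH_final = pH_initial + k * base_pct
Substituting: pH_final = 3.2460 + 1.3920 * 0.8540
Result: 4.4348


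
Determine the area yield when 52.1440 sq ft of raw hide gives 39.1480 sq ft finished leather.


Formula: Yield = finished / raw * 100
Substituting: Yield = 39.1480 / 52.1440 * 100
Result: 75.0767 %


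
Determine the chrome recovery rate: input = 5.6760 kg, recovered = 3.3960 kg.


Formula: Recovery = recovered / input * 100
Substituting: Recovery = 3.3960 / 5.6760 * 100
Result: 59.8309 %


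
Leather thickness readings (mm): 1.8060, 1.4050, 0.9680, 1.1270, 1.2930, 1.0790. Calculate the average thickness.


Formula: Average = sum / n
Substituting: Average = 7.6780 / 6
Result: 1.2797 mm


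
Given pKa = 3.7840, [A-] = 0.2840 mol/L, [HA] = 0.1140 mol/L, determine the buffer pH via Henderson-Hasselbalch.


ratio = [A-] / [HA] = 0.2840 / 0.1140 = 2.4912
log10(ratio) = 0.3964
pH = pKa + log10(ratio) = 3.7840 + 0.3964 = 4.1804


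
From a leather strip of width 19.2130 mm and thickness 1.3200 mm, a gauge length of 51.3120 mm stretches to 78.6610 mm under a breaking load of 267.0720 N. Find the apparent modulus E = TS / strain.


TS = F / (w * t) = 267.0720 / (19.2130 * 1.3200) = 10.5307 N/mm^2
strain = (Lf - L0) / L0 = (78.6610 - 51.3120) / 51.3120 = 0.5330
E = TS / strain = 10.5307 / 0.5330 = 19.7577 N/mm^2


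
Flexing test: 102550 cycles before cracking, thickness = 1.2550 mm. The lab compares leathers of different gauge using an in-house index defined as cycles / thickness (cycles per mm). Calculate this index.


Formula: Index = cycles / thickness
Substituting: Index = 102550 / 1.2550
Result: 81713.1474 cycles/mm


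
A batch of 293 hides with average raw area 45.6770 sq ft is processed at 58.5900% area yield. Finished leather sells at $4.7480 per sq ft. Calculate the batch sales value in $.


Raw_total = N * avg_area = 293 * 45.6770 = 13383.3610 sq ft
Finished = Raw_total * yield / 100 = 13383.3610 * 58.5900 / 100 = 7841.3112 sq ft
Value = Finished * price = 7841.3112 * 4.7480 = 37230.5456 $


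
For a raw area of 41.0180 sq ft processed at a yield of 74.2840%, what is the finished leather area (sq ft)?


Formula: finished = raw * yield / 100
Substituting: finished = 41.0180 * 74.2840 / 100
Result: 30.4698 sq ft


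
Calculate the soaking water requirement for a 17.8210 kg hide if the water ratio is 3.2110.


Formula: Water = hide_weight * ratio
Substituting: Water = 17.8210 * 3.2110
Result: 57.2232 kg


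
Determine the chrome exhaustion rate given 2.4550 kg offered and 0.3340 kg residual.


Formula: Uptake = (offered - residual) / offered * 100
Substituting: Uptake = (2.4550 - 0.3340) / 2.4550 * 100
Result: 86.3951 %


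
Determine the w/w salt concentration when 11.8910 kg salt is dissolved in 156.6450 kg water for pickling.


Formula: Conc = salt / (water + salt) * 100
Substituting: Conc = 11.8910 / (156.6450 + 11.8910) * 100
Result: 7.0555 %


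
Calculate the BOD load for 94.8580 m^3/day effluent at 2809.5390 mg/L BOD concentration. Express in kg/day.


Formula: BOD_load = volume * conc / 1000
Substituting: BOD_load = 94.8580 * 2809.5390 / 1000
Result: 266.5073 kg/day


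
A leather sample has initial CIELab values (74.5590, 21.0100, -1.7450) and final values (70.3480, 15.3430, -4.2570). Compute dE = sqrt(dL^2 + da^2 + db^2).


dL = -4.2110, da = -5.6670, db = -2.5120
dE = sqrt((-4.2110)^2 + (-5.6670)^2 + (-2.5120)^2) = 7.4938


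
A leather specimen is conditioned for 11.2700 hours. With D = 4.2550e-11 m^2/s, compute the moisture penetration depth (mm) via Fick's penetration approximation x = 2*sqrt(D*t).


t = 11.2700 hr * 3600 = 40572.0000 s
D * t = 4.2550e-11 * 40572.0000 = 1.7263e-06
x = 2 * sqrt(D*t) = 2 * sqrt(1.7263e-06) = 0.0026278 m = 2.6278 mm


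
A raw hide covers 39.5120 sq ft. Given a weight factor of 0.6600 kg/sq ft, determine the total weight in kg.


Formula: Weight = area * weight_per_sqft
Substituting: Weight = 39.5120 * 0.6600
Result: 26.0779 kg


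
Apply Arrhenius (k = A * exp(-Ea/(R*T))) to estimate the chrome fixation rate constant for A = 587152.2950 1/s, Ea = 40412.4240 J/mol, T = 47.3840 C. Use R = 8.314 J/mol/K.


T_K = T_C + 273.15 = 47.3840 + 273.15 = 320.5340 K
exponent = -Ea / (R * T_K) = -40412.4240 / (8.314 * 320.5340) = -15.1646
k = A * exp(exponent) = 587152.2950 * exp(-15.1646) = 0.1524 1/s


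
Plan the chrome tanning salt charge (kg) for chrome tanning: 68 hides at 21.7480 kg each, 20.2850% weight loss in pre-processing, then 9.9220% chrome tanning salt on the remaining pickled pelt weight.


Total_raw = N * avg_wt = 68 * 21.7480 = 1478.8640 kg
Substrate = Total_raw * (1 - loss/100) = 1478.8640 * (1 - 20.2850/100) = 1178.8764 kg
Chrome = Substrate * pct / 100 = 1178.8764 * 9.9220 / 100 = 116.9681 kg


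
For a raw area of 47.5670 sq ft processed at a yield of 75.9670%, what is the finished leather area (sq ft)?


Formula: finished = raw * yield / 100
Substituting: finished = 47.5670 * 75.9670 / 100
Result: 36.1352 sq ft


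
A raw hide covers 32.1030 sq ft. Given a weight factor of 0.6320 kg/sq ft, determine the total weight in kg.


Formula: Weight = area * weight_per_sqft
Substituting: Weight = 32.1030 * 0.6320
Result: 20.2891 kg


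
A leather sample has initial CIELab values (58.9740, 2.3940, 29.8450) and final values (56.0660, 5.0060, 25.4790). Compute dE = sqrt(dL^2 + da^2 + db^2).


dL = -2.9080, da = 2.6120, db = -4.3660
dE = sqrt((-2.9080)^2 + 2.6120^2 + (-4.3660)^2) = 5.8601


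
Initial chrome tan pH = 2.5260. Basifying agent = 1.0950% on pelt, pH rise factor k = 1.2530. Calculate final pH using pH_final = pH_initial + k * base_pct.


Formula: pH_final = pH_initial + k * base_pct
Substituting: pH_final = 2.5260 + 1.2530 * 1.0950
Result: 3.8980


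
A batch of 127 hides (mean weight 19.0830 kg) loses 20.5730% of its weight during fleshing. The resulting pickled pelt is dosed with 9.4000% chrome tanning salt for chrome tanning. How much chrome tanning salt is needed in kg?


Total_raw = N * avg_wt = 127 * 19.0830 = 2423.5410 kg
Substrate = Total_raw * (1 - loss/100) = 2423.5410 * (1 - 20.5730/100) = 1924.9459 kg
Chrome = Substrate * pct / 100 = 1924.9459 * 9.4000 / 100 = 180.9449 kg


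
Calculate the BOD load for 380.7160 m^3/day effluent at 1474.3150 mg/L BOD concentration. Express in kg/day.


Formula: BOD_load = volume * conc / 1000
Substituting: BOD_load = 380.7160 * 1474.3150 / 1000
Result: 561.2953 kg/day


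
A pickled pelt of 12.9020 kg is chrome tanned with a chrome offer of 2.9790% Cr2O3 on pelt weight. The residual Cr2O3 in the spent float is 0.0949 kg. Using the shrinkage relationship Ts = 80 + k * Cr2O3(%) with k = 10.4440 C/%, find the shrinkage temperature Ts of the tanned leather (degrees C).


Offered = pelt * offer_pct / 100 = 12.9020 * 2.9790 / 100 = 0.3844 kg
Uptake = offered - residual = 0.3844 - 0.0949 = 0.2895 kg
Cr2O3% on pelt = uptake / pelt * 100 = 0.2895 / 12.9020 * 100 = 2.2435 %
Ts = 80 + k * Cr2O3% = 80 + 10.4440 * 2.2435 = 103.4306 C


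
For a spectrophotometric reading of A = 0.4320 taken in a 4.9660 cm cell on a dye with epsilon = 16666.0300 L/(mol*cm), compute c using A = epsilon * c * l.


Formula: c = A / (epsilon * l)
Substituting: c = 0.4320 / (16666.0300 * 4.9660)
Result: 5.2197e-06 mol/L


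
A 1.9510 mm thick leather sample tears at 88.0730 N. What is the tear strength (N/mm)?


Formula: Tear strength = force / thickness
Substituting: Tear strength = 88.0730 / 1.9510
Result: 45.1425 N/mm


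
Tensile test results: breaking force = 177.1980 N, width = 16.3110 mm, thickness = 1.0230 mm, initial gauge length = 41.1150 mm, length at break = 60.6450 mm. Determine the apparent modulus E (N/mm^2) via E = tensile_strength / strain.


TS = F / (w * t) = 177.1980 / (16.3110 * 1.0230) = 10.6195 N/mm^2
strain = (Lf - L0) / L0 = (60.6450 - 41.1150) / 41.1150 = 0.4750
E = TS / strain = 10.6195 / 0.4750 = 22.3563 N/mm^2


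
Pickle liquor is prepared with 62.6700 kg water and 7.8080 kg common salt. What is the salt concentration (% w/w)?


Formula: Conc = salt / (water + salt) * 100
Substituting: Conc = 7.8080 / (62.6700 + 7.8080) * 100
Result: 11.0786 %


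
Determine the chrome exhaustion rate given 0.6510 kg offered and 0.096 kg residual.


Formula: Uptake = (offered - residual) / offered * 100
Substituting: Uptake = (0.6510 - 0.096) / 0.6510 * 100
Result: 85.2535 %


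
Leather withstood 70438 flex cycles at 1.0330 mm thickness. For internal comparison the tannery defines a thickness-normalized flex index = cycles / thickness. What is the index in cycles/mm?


Formula: Index = cycles / thickness
Substituting: Index = 70438 / 1.0330
Result: 68187.8025 cycles/mm


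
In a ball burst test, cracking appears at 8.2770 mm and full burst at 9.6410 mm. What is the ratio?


Formula: Ratio = crack / burst
Substituting: Ratio = 8.2770 / 9.6410
Result: 0.8585


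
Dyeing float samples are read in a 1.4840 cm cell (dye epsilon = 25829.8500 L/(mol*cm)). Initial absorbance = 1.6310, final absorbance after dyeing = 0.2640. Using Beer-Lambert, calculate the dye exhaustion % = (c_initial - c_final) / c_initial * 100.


c_initial = A_i / (epsilon * l) = 1.6310 / (25829.8500 * 1.4840) = 4.2550e-05 mol/L
c_final = A_f / (epsilon * l) = 0.2640 / (25829.8500 * 1.4840) = 6.8873e-06 mol/L
Exhaustion = (c_initial - c_final) / c_initial * 100 = (4.2550e-05 - 6.8873e-06) / 4.2550e-05 * 100 = 83.8136 %


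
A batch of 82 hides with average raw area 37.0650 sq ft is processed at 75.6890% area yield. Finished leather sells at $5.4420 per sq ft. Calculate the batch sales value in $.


Raw_total = N * avg_area = 82 * 37.0650 = 3039.3300 sq ft
Finished = Raw_total * yield / 100 = 3039.3300 * 75.6890 / 100 = 2300.4385 sq ft
Value = Finished * price = 2300.4385 * 5.4420 = 12518.9862 $


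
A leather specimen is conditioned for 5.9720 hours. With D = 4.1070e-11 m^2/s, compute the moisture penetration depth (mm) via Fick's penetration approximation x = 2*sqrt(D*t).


t = 5.9720 hr * 3600 = 21499.2000 s
D * t = 4.1070e-11 * 21499.2000 = 8.8297e-07
x = 2 * sqrt(D*t) = 2 * sqrt(8.8297e-07) = 0.00187933 m = 1.8793 mm


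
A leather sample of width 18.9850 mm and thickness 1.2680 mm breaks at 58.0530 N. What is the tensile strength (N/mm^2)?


Formula: TS = force / (width * thickness)
Substituting: TS = 58.0530 / (18.9850 * 1.2680)
Result: 2.4115 N/mm^2


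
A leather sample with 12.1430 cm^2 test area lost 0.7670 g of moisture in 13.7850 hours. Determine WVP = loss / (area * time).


Formula: WVP = loss / (area * time)
Substituting: WVP = 0.7670 / (12.1430 * 13.7850)
Result: 0.00458208 g/(cm^2*hr)


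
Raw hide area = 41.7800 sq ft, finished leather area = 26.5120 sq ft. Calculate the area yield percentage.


Formula: Yield = finished / raw * 100
Substituting: Yield = 26.5120 / 41.7800 * 100
Result: 63.4562 %


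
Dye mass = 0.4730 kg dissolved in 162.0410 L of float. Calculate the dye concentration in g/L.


Formula: Conc = dye_mass(kg) / volume(L) * 1000
Substituting: Conc = 0.4730 / 162.0410 * 1000
Result: 2.9190 g/L


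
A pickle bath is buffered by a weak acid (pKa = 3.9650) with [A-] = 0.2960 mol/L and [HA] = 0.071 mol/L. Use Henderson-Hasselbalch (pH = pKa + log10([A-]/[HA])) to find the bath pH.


ratio = [A-] / [HA] = 0.2960 / 0.071 = 4.1690
log10(ratio) = 0.6200
pH = pKa + log10(ratio) = 3.9650 + 0.6200 = 4.5850


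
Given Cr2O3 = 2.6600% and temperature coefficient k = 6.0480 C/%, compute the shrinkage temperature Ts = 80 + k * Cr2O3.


Formula: Ts = 80 + k * Cr2O3
Substituting: Ts = 80 + 6.0480 * 2.6600
Result: 96.0877 C


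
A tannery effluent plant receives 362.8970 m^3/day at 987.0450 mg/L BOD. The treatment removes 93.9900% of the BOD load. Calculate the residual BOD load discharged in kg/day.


Load_in = volume * conc / 1000 = 362.8970 * 987.0450 / 1000 = 358.1957 kg/day
Removed = Load_in * eff / 100 = 358.1957 * 93.9900 / 100 = 336.6681 kg/day
Load_out = Load_in - Removed = 358.1957 - 336.6681 = 21.5276 kg/day


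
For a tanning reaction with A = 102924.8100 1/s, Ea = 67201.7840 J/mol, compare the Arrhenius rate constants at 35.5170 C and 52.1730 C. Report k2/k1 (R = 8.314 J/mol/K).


T1 = 35.5170 + 273.15 = 308.6670 K; T2 = 52.1730 + 273.15 = 325.3230 K
k1 = A * exp(-Ea/(R*T1)) = 102924.8100 * exp(-67201.7840/(8.314*308.6670)) = 4.3630e-07 1/s
k2 = A * exp(-Ea/(R*T2)) = 102924.8100 * exp(-67201.7840/(8.314*325.3230)) = 1.6674e-06 1/s
k2/k1 = 1.6674e-06 / 4.3630e-07 = 3.8218


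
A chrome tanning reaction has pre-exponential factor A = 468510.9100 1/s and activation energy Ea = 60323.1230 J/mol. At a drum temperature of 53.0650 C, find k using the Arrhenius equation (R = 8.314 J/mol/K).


T_K = T_C + 273.15 = 53.0650 + 273.15 = 326.2150 K
exponent = -Ea / (R * T_K) = -60323.1230 / (8.314 * 326.2150) = -22.2418
k = A * exp(exponent) = 468510.9100 * exp(-22.2418) = 1.0262e-04 1/s


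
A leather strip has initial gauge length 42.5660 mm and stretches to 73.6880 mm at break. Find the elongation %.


Formula: Elongation = (Lf - L0) / L0 * 100
Substituting: Elongation = (73.6880 - 42.5660) / 42.5660 * 100
Result: 73.1147 %


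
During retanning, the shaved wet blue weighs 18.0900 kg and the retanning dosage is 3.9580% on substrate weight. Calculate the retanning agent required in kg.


Formula: Retan = substrate * pct / 100
Substituting: Retan = 18.0900 * 3.9580 / 100
Result: 0.7160 kg


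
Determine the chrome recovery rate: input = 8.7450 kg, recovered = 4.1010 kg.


Formula: Recovery = recovered / input * 100
Substituting: Recovery = 4.1010 / 8.7450 * 100
Result: 46.8954 %


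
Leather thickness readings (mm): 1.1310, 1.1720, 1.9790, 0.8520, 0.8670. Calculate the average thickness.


Formula: Average = sum / n
Substituting: Average = 6.0010 / 5
Result: 1.2002 mm


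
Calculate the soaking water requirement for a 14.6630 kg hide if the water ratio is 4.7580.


Formula: Water = hide_weight * ratio
Substituting: Water = 14.6630 * 4.7580
Result: 69.7666 kg


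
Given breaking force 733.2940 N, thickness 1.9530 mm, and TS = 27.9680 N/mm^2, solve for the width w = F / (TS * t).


Formula: w = F / (TS * t)
Substituting: w = 733.2940 / (27.9680 * 1.9530)
Result: 13.4250 mm


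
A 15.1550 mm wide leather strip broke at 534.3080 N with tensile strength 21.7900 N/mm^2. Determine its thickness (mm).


Formula: t = F / (TS * w)
Substituting: t = 534.3080 / (21.7900 * 15.1550)
Result: 1.6180 mm


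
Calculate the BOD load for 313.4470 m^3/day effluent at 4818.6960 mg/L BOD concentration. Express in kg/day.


Formula: BOD_load = volume * conc / 1000
Substituting: BOD_load = 313.4470 * 4818.6960 / 1000
Result: 1510.4058 kg/day


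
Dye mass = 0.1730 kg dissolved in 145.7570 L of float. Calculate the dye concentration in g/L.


Formula: Conc = dye_mass(kg) / volume(L) * 1000
Substituting: Conc = 0.1730 / 145.7570 * 1000
Result: 1.1869 g/L


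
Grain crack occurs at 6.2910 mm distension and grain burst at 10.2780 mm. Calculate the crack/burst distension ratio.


Formula: Ratio = crack / burst
Substituting: Ratio = 6.2910 / 10.2780
Result: 0.6121


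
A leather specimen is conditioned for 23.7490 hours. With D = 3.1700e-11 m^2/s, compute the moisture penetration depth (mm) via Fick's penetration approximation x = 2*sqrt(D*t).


t = 23.7490 hr * 3600 = 85496.4000 s
D * t = 3.1700e-11 * 85496.4000 = 2.7102e-06
x = 2 * sqrt(D*t) = 2 * sqrt(2.7102e-06) = 0.00329256 m = 3.2926 mm


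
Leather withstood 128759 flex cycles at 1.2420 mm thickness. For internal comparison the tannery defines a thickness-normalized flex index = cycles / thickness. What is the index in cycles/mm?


Formula: Index = cycles / thickness
Substituting: Index = 128759 / 1.2420
Result: 103670.6924 cycles/mm


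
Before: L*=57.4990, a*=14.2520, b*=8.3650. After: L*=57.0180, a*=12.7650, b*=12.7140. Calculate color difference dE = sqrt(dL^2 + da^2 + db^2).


dL = -0.4810, da = -1.4870, db = 4.3490
dE = sqrt((-0.4810)^2 + (-1.4870)^2 + 4.3490^2) = 4.6213


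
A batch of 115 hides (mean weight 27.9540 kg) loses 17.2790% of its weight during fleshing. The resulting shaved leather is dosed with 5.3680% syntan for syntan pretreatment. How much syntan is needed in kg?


Total_raw = N * avg_wt = 115 * 27.9540 = 3214.7100 kg
Substrate = Total_raw * (1 - loss/100) = 3214.7100 * (1 - 17.2790/100) = 2659.2403 kg
Syntan = Substrate * pct / 100 = 2659.2403 * 5.3680 / 100 = 142.7480 kg


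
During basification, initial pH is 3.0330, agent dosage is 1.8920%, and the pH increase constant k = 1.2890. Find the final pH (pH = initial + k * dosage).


Formula: pH_final = pH_initial + k * base_pct
Substituting: pH_final = 3.0330 + 1.2890 * 1.8920
Result: 5.4718


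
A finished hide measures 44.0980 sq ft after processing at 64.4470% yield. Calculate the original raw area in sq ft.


Formula: raw = finished * 100 / yield
Substituting: raw = 44.0980 * 100 / 64.4470
Result: 68.4252 sq ft


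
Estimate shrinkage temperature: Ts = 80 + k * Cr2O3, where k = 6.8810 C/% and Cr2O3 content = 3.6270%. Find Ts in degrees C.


Formula: Ts = 80 + k * Cr2O3
Substituting: Ts = 80 + 6.8810 * 3.6270
Result: 104.9574 C


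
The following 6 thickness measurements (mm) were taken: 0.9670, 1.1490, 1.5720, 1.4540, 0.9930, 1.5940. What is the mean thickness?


Formula: Average = sum / n
Substituting: Average = 7.7290 / 6
Result: 1.2882 mm


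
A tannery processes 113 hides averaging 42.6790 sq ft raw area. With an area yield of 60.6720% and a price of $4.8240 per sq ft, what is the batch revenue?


Raw_total = N * avg_area = 113 * 42.6790 = 4822.7270 sq ft
Finished = Raw_total * yield / 100 = 4822.7270 * 60.6720 / 100 = 2926.0449 sq ft
Value = Finished * price = 2926.0449 * 4.8240 = 14115.2407 $


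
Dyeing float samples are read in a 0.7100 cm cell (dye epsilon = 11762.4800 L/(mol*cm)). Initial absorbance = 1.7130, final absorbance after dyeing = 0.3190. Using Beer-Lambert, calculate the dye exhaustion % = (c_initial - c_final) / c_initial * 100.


c_initial = A_i / (epsilon * l) = 1.7130 / (11762.4800 * 0.7100) = 2.0512e-04 mol/L
c_final = A_f / (epsilon * l) = 0.3190 / (11762.4800 * 0.7100) = 3.8197e-05 mol/L
Exhaustion = (c_initial - c_final) / c_initial * 100 = (2.0512e-04 - 3.8197e-05) / 2.0512e-04 * 100 = 81.3777 %


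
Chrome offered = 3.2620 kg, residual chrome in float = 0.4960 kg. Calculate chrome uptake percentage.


Formula: Uptake = (offered - residual) / offered * 100
Substituting: Uptake = (3.2620 - 0.4960) / 3.2620 * 100
Result: 84.7946 %


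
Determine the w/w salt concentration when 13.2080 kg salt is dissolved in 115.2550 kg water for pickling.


Formula: Conc = salt / (water + salt) * 100
Substituting: Conc = 13.2080 / (115.2550 + 13.2080) * 100
Result: 10.2816 %


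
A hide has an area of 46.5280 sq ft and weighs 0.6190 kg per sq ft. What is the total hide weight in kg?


Formula: Weight = area * weight_per_sqft
Substituting: Weight = 46.5280 * 0.6190
Result: 28.8008 kg


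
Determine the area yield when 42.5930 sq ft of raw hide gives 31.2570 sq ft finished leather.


Formula: Yield = finished / raw * 100
Substituting: Yield = 31.2570 / 42.5930 * 100
Result: 73.3853 %


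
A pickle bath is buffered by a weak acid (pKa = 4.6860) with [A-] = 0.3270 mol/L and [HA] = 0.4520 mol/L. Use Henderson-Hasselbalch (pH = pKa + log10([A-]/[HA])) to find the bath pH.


ratio = [A-] / [HA] = 0.3270 / 0.4520 = 0.7235
log10(ratio) = -0.1406
pH = pKa + log10(ratio) = 4.6860 - 0.1406 = 4.5454


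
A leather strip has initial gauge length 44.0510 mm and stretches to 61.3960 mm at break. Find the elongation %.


Formula: Elongation = (Lf - L0) / L0 * 100
Substituting: Elongation = (61.3960 - 44.0510) / 44.0510 * 100
Result: 39.3748 %


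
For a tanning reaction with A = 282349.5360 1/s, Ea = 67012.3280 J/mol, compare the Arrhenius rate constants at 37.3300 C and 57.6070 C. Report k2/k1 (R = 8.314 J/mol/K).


T1 = 37.3300 + 273.15 = 310.4800 K; T2 = 57.6070 + 273.15 = 330.7570 K
k1 = A * exp(-Ea/(R*T1)) = 282349.5360 * exp(-67012.3280/(8.314*310.4800)) = 1.5008e-06 1/s
k2 = A * exp(-Ea/(R*T2)) = 282349.5360 * exp(-67012.3280/(8.314*330.7570)) = 7.3708e-06 1/s
k2/k1 = 7.3708e-06 / 1.5008e-06 = 4.9111


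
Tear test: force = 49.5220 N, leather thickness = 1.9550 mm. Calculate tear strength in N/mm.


Formula: Tear strength = force / thickness
Substituting: Tear strength = 49.5220 / 1.9550
Result: 25.3309 N/mm


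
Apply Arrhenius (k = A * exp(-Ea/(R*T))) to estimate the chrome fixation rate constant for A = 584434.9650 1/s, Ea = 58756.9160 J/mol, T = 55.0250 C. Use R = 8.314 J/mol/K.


T_K = T_C + 273.15 = 55.0250 + 273.15 = 328.1750 K
exponent = -Ea / (R * T_K) = -58756.9160 / (8.314 * 328.1750) = -21.5349
k = A * exp(exponent) = 584434.9650 * exp(-21.5349) = 2.5956e-04 1/s


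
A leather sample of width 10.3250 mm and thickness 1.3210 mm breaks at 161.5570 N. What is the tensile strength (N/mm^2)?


Formula: TS = force / (width * thickness)
Substituting: TS = 161.5570 / (10.3250 * 1.3210)
Result: 11.8449 N/mm^2


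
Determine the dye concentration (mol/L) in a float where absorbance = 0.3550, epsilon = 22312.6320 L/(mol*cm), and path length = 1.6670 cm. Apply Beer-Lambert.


Formula: c = A / (epsilon * l)
Substituting: c = 0.3550 / (22312.6320 * 1.6670)
Result: 9.5443e-06 mol/L


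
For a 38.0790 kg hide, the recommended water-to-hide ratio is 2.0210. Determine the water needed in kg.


Formula: Water = hide_weight * ratio
Substituting: Water = 38.0790 * 2.0210
Result: 76.9577 kg


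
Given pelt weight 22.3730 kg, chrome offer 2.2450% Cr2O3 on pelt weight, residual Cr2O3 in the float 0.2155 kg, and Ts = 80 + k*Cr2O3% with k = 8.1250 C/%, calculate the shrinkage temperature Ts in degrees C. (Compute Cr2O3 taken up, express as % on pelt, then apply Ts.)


Offered = pelt * offer_pct / 100 = 22.3730 * 2.2450 / 100 = 0.5023 kg
Uptake = offered - residual = 0.5023 - 0.2155 = 0.2868 kg
Cr2O3% on pelt = uptake / pelt * 100 = 0.2868 / 22.3730 * 100 = 1.2818 %
Ts = 80 + k * Cr2O3% = 80 + 8.1250 * 1.2818 = 90.4145 C


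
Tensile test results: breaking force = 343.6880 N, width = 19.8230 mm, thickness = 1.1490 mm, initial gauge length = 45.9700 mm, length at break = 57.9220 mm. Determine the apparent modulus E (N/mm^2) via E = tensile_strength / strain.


TS = F / (w * t) = 343.6880 / (19.8230 * 1.1490) = 15.0895 N/mm^2
strain = (Lf - L0) / L0 = (57.9220 - 45.9700) / 45.9700 = 0.2600
E = TS / strain = 15.0895 / 0.2600 = 58.0375 N/mm^2


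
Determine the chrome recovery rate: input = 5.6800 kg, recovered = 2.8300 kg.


Formula: Recovery = recovered / input * 100
Substituting: Recovery = 2.8300 / 5.6800 * 100
Result: 49.8239 %


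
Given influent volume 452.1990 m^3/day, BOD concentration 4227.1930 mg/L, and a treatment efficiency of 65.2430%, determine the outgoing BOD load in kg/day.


Load_in = volume * conc / 1000 = 452.1990 * 4227.1930 / 1000 = 1911.5324 kg/day
Removed = Load_in * eff / 100 = 1911.5324 * 65.2430 / 100 = 1247.1411 kg/day
Load_out = Load_in - Removed = 1911.5324 - 1247.1411 = 664.3913 kg/day


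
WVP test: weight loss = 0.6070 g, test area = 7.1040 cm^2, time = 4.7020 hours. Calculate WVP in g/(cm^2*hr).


Formula: WVP = loss / (area * time)
Substituting: WVP = 0.6070 / (7.1040 * 4.7020)
Result: 0.018172 g/(cm^2*hr)


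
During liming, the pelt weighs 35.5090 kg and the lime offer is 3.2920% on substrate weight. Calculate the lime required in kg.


Formula: Lime = substrate * pct / 100
Substituting: Lime = 35.5090 * 3.2920 / 100
Result: 1.1690 kg


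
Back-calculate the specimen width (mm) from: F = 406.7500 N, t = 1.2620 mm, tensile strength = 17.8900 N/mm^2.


Formula: w = F / (TS * t)
Substituting: w = 406.7500 / (17.8900 * 1.2620)
Result: 18.0160 mm


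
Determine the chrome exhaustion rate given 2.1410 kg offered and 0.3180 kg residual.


Formula: Uptake = (offered - residual) / offered * 100
Substituting: Uptake = (2.1410 - 0.3180) / 2.1410 * 100
Result: 85.1471 %


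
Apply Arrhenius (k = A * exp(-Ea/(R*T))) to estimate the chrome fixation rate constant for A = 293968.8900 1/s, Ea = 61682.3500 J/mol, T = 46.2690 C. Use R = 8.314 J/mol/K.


T_K = T_C + 273.15 = 46.2690 + 273.15 = 319.4190 K
exponent = -Ea / (R * T_K) = -61682.3500 / (8.314 * 319.4190) = -23.2268
k = A * exp(exponent) = 293968.8900 * exp(-23.2268) = 2.4044e-05 1/s


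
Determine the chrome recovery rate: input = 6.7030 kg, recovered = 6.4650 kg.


Formula: Recovery = recovered / input * 100
Substituting: Recovery = 6.4650 / 6.7030 * 100
Result: 96.4494 %


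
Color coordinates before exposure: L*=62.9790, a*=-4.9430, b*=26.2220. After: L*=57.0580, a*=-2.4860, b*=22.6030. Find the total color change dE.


dL = -5.9210, da = 2.4570, db = -3.6190
dE = sqrt((-5.9210)^2 + 2.4570^2 + (-3.6190)^2) = 7.3615


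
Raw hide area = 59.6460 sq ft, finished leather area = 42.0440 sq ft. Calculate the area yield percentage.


Formula: Yield = finished / raw * 100
Substituting: Yield = 42.0440 / 59.6460 * 100
Result: 70.4892 %


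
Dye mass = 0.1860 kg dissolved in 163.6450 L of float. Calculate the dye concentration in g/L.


Formula: Conc = dye_mass(kg) / volume(L) * 1000
Substituting: Conc = 0.1860 / 163.6450 * 1000
Result: 1.1366 g/L


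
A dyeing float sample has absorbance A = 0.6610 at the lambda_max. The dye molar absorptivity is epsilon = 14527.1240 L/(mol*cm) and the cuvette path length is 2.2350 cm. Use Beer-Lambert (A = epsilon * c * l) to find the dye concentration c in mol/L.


Formula: c = A / (epsilon * l)
Substituting: c = 0.6610 / (14527.1240 * 2.2350)
Result: 2.0358e-05 mol/L


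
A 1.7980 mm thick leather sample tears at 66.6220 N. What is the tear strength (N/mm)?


Formula: Tear strength = force / thickness
Substituting: Tear strength = 66.6220 / 1.7980
Result: 37.0534 N/mm


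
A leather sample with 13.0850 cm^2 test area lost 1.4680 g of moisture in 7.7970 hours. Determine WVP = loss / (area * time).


Formula: WVP = loss / (area * time)
Substituting: WVP = 1.4680 / (13.0850 * 7.7970)
Result: 0.0143888 g/(cm^2*hr)


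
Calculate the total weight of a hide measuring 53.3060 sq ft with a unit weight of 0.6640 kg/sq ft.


Formula: Weight = area * weight_per_sqft
Substituting: Weight = 53.3060 * 0.6640
Result: 35.3952 kg


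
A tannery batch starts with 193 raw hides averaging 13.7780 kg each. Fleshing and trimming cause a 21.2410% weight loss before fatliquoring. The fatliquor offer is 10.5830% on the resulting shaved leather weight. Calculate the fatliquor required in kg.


Total_raw = N * avg_wt = 193 * 13.7780 = 2659.1540 kg
Substrate = Total_raw * (1 - loss/100) = 2659.1540 * (1 - 21.2410/100) = 2094.3231 kg
Fat = Substrate * pct / 100 = 2094.3231 * 10.5830 / 100 = 221.6422 kg


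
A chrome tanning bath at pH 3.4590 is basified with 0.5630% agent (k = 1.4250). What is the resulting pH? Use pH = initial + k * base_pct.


Formula: pH_final = pH_initial + k * base_pct
Substituting: pH_final = 3.4590 + 1.4250 * 0.5630
Result: 4.2613


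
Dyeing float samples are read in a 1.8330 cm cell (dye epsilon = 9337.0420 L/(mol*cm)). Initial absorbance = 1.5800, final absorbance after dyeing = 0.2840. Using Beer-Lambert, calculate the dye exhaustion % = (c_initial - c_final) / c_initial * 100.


c_initial = A_i / (epsilon * l) = 1.5800 / (9337.0420 * 1.8330) = 9.2318e-05 mol/L
c_final = A_f / (epsilon * l) = 0.2840 / (9337.0420 * 1.8330) = 1.6594e-05 mol/L
Exhaustion = (c_initial - c_final) / c_initial * 100 = (9.2318e-05 - 1.6594e-05) / 9.2318e-05 * 100 = 82.0253 %


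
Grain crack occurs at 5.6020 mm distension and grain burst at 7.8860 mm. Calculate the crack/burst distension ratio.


Formula: Ratio = crack / burst
Substituting: Ratio = 5.6020 / 7.8860
Result: 0.7104


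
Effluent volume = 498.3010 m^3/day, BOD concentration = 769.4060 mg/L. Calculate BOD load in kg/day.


Formula: BOD_load = volume * conc / 1000
Substituting: BOD_load = 498.3010 * 769.4060 / 1000
Result: 383.3958 kg/day


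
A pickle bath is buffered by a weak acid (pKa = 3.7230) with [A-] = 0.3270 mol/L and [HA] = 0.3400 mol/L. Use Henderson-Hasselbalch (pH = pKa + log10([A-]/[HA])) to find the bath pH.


ratio = [A-] / [HA] = 0.3270 / 0.3400 = 0.9618
log10(ratio) = -0.0169312
pH = pKa + log10(ratio) = 3.7230 - 0.0169312 = 3.7061


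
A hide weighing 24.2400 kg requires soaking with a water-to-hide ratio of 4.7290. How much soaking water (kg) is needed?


Formula: Water = hide_weight * ratio
Substituting: Water = 24.2400 * 4.7290
Result: 114.6310 kg


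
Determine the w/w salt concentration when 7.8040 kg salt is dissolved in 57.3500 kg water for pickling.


Formula: Conc = salt / (water + salt) * 100
Substituting: Conc = 7.8040 / (57.3500 + 7.8040) * 100
Result: 11.9778 %


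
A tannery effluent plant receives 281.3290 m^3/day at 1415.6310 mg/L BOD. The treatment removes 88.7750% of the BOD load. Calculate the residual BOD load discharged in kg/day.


Load_in = volume * conc / 1000 = 281.3290 * 1415.6310 / 1000 = 398.2581 kg/day
Removed = Load_in * eff / 100 = 398.2581 * 88.7750 / 100 = 353.5536 kg/day
Load_out = Load_in - Removed = 398.2581 - 353.5536 = 44.7045 kg/day


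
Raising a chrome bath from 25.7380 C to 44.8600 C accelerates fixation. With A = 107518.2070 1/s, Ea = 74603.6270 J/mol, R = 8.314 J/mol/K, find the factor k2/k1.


T1 = 25.7380 + 273.15 = 298.8880 K; T2 = 44.8600 + 273.15 = 318.0100 K
k1 = A * exp(-Ea/(R*T1)) = 107518.2070 * exp(-74603.6270/(8.314*298.8880)) = 9.8410e-09 1/s
k2 = A * exp(-Ea/(R*T2)) = 107518.2070 * exp(-74603.6270/(8.314*318.0100)) = 5.9847e-08 1/s
k2/k1 = 5.9847e-08 / 9.8410e-09 = 6.0814


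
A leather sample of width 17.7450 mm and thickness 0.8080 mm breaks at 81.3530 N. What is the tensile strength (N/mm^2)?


Formula: TS = force / (width * thickness)
Substituting: TS = 81.3530 / (17.7450 * 0.8080)
Result: 5.6740 N/mm^2


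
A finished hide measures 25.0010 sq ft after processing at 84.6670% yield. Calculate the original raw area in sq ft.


Formula: raw = finished * 100 / yield
Substituting: raw = 25.0010 * 100 / 84.6670
Result: 29.5286 sq ft


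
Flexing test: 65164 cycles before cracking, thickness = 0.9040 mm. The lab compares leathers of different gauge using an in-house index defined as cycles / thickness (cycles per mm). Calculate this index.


Formula: Index = cycles / thickness
Substituting: Index = 65164 / 0.9040
Result: 72084.0708 cycles/mm


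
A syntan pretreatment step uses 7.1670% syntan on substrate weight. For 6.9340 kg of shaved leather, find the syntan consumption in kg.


Formula: Syntan = substrate * pct / 100
Substituting: Syntan = 6.9340 * 7.1670 / 100
Result: 0.4970 kg


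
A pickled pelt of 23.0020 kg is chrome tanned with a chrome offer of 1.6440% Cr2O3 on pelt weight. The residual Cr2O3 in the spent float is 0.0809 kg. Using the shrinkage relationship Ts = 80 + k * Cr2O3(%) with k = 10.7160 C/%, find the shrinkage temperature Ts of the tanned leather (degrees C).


Offered = pelt * offer_pct / 100 = 23.0020 * 1.6440 / 100 = 0.3782 kg
Uptake = offered - residual = 0.3782 - 0.0809 = 0.2973 kg
Cr2O3% on pelt = uptake / pelt * 100 = 0.2973 / 23.0020 * 100 = 1.2923 %
Ts = 80 + k * Cr2O3% = 80 + 10.7160 * 1.2923 = 93.8482 C


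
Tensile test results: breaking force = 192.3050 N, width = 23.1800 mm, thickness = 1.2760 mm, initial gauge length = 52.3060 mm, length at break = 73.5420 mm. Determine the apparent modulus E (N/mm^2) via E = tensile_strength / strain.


TS = F / (w * t) = 192.3050 / (23.1800 * 1.2760) = 6.5017 N/mm^2
strain = (Lf - L0) / L0 = (73.5420 - 52.3060) / 52.3060 = 0.4060
E = TS / strain = 6.5017 / 0.4060 = 16.0142 N/mm^2


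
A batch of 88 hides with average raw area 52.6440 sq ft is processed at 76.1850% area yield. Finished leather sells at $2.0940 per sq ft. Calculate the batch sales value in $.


Raw_total = N * avg_area = 88 * 52.6440 = 4632.6720 sq ft
Finished = Raw_total * yield / 100 = 4632.6720 * 76.1850 / 100 = 3529.4012 sq ft
Value = Finished * price = 3529.4012 * 2.0940 = 7390.5660 $


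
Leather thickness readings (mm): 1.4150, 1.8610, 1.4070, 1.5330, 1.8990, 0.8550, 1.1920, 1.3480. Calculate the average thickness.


Formula: Average = sum / n
Substituting: Average = 11.5100 / 8
Result: 1.4387 mm


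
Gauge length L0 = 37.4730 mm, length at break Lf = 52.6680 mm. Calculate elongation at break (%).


Formula: Elongation = (Lf - L0) / L0 * 100
Substituting: Elongation = (52.6680 - 37.4730) / 37.4730 * 100
Result: 40.5492 %


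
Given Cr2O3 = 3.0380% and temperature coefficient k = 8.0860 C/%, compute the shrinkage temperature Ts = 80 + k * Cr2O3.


Formula: Ts = 80 + k * Cr2O3
Substituting: Ts = 80 + 8.0860 * 3.0380
Result: 104.5653 C


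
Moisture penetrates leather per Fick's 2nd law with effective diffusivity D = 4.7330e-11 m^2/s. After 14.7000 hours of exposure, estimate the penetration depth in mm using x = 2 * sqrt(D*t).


t = 14.7000 hr * 3600 = 52920.0000 s
D * t = 4.7330e-11 * 52920.0000 = 2.5047e-06
x = 2 * sqrt(D*t) = 2 * sqrt(2.5047e-06) = 0.00316525 m = 3.1653 mm
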